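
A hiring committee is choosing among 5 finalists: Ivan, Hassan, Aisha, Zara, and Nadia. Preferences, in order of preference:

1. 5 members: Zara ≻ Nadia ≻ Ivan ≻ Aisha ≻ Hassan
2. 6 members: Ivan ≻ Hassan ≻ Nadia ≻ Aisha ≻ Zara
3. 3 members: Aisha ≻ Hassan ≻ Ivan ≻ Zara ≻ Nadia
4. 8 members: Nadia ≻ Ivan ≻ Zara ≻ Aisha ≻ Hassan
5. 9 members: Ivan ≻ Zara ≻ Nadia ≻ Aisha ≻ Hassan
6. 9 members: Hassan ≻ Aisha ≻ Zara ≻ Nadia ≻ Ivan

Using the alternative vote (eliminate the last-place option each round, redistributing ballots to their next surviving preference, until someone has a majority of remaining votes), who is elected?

Nadia

Round 1: Ivan 15, Hassan 9, Aisha 3, Zara 5, Nadia 8. Eliminate Aisha.
Round 2: Ivan 15, Hassan 12, Zara 5, Nadia 8. Eliminate Zara.
Round 3: Ivan 15, Hassan 12, Nadia 13. Eliminate Hassan.
Round 4: Ivan 18, Nadia 22. Nadia has a majority.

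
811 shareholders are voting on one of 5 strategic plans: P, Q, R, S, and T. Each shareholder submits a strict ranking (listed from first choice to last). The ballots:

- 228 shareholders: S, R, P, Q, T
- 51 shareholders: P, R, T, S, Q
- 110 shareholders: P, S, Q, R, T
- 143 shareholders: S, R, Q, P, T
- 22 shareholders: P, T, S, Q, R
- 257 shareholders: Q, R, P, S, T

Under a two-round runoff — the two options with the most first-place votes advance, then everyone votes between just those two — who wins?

S

Round 1 first-place votes: P 183, Q 257, R 0, S 371, T 0.
S and Q advance.
Runoff: S is preferred to Q by 554 voters; Q by 257.
S wins the runoff.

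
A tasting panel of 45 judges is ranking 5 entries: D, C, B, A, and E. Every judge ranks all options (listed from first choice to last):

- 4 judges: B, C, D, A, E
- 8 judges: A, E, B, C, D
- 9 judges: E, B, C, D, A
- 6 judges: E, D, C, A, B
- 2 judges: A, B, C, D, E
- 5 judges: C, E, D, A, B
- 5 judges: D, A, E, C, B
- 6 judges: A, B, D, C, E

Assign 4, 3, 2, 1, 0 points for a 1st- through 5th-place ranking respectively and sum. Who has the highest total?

D: 4·2 + 8·0 + 9·1 + 6·3 + 2·1 + 5·2 + 5·4 + 6·2 = 79
C: 4·3 + 8·1 + 9·2 + 6·2 + 2·2 + 5·4 + 5·1 + 6·1 = 85
B: 4·4 + 8·2 + 9·3 + 6·0 + 2·3 + 5·0 + 5·0 + 6·3 = 83
A: 4·1 + 8·4 + 9·0 + 6·1 + 2·4 + 5·1 + 5·3 + 6·4 = 94
E: 4·0 + 8·3 + 9·4 + 6·4 + 2·0 + 5·3 + 5·2 + 6·0 = 109
E has the highest Borda score (109).

E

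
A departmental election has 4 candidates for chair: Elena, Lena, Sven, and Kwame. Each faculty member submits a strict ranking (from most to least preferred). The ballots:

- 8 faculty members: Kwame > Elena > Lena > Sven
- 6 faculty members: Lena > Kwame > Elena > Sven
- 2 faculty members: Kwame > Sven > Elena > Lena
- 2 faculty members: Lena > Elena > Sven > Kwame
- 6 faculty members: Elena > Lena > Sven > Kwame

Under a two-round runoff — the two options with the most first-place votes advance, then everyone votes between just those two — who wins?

Lena

Round 1 first-place votes: Elena 6, Lena 8, Sven 0, Kwame 10.
Kwame and Lena advance.
Runoff: Kwame is preferred to Lena by 10 voters; Lena by 14.
Lena wins the runoff.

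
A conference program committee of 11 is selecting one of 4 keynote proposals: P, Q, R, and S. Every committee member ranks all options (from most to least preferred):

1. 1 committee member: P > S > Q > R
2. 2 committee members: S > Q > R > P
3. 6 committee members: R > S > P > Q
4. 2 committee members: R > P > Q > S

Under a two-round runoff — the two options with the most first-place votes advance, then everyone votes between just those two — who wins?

Round 1 first-place votes: P 1, Q 0, R 8, S 2.
R and S advance.
Runoff: R is preferred to S by 8 voters; S by 3.
R wins the runoff.

R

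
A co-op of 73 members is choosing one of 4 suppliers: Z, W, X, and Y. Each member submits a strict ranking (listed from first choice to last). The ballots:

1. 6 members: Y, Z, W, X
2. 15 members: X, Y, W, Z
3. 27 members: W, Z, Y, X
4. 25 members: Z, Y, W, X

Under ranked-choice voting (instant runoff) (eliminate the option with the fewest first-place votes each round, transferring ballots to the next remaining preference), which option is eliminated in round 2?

Round 1: Z 25, W 27, X 15, Y 6. Eliminate Y.
Round 2: Z 31, W 27, X 15. Eliminate X.

X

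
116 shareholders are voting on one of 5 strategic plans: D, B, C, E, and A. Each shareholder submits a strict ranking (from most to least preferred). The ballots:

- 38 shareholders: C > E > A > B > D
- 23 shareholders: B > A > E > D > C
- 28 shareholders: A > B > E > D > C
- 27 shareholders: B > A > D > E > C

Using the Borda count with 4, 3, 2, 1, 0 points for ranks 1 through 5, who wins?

A

D: 38·0 + 23·1 + 28·1 + 27·2 = 105
B: 38·1 + 23·4 + 28·3 + 27·4 = 322
C: 38·4 + 23·0 + 28·0 + 27·0 = 152
E: 38·3 + 23·2 + 28·2 + 27·1 = 243
A: 38·2 + 23·3 + 28·4 + 27·3 = 338
A has the highest Borda score (338).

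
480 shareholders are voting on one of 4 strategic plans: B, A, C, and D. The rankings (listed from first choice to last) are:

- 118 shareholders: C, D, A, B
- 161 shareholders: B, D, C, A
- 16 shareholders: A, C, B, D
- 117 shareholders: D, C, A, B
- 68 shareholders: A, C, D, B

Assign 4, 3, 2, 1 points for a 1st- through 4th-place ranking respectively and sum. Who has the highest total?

D

B: 118·1 + 161·4 + 16·2 + 117·1 + 68·1 = 979
A: 118·2 + 161·1 + 16·4 + 117·2 + 68·4 = 967
C: 118·4 + 161·2 + 16·3 + 117·3 + 68·3 = 1397
D: 118·3 + 161·3 + 16·1 + 117·4 + 68·2 = 1457
D has the highest Borda score (1457).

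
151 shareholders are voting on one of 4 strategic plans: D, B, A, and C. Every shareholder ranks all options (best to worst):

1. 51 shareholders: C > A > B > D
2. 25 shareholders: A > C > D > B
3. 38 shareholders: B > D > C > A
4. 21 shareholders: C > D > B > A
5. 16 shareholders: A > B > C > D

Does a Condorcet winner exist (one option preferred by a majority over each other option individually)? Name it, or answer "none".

C vs D: 113–38 for C.
C vs B: 97–54 for C.
C vs A: 110–41 for C.
C beats every other option head-to-head.

C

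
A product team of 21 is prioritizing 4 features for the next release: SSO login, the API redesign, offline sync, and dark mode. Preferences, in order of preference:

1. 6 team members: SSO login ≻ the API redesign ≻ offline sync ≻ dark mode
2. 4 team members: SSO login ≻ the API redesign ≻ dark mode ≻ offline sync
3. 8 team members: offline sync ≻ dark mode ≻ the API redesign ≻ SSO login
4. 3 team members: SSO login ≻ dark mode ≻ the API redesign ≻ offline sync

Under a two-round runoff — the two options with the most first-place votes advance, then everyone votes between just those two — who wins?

SSO login

Round 1 first-place votes: SSO login 13, the API redesign 0, offline sync 8, dark mode 0.
SSO login and offline sync advance.
Runoff: SSO login is preferred to offline sync by 13 voters; offline sync by 8.
SSO login wins the runoff.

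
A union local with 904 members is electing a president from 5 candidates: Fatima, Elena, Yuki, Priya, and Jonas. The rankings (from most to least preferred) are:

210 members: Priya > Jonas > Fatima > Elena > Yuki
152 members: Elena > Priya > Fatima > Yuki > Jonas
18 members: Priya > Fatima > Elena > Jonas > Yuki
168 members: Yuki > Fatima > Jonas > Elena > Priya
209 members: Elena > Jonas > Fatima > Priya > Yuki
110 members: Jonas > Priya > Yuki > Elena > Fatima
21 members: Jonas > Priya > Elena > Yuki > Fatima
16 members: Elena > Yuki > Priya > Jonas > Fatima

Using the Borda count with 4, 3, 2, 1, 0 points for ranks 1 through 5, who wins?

Jonas

Fatima: 210·2 + 152·2 + 18·3 + 168·3 + 209·2 + 110·0 + 21·0 + 16·0 = 1700
Elena: 210·1 + 152·4 + 18·2 + 168·1 + 209·4 + 110·1 + 21·2 + 16·4 = 2074
Yuki: 210·0 + 152·1 + 18·0 + 168·4 + 209·0 + 110·2 + 21·1 + 16·3 = 1113
Priya: 210·4 + 152·3 + 18·4 + 168·0 + 209·1 + 110·3 + 21·3 + 16·2 = 2002
Jonas: 210·3 + 152·0 + 18·1 + 168·2 + 209·3 + 110·4 + 21·4 + 16·1 = 2151
Jonas has the highest Borda score (2151).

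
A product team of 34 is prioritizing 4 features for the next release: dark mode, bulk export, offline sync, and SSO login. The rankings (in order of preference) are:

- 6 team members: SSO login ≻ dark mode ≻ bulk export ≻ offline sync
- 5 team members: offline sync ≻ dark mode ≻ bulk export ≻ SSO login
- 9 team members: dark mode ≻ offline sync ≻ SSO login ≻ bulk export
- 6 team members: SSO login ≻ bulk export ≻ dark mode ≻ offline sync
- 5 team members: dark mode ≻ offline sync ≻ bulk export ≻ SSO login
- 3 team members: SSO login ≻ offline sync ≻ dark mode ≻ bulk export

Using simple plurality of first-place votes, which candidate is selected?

First-place votes: dark mode 14, bulk export 0, offline sync 5, SSO login 15.
SSO login has the most first-place votes.

SSO login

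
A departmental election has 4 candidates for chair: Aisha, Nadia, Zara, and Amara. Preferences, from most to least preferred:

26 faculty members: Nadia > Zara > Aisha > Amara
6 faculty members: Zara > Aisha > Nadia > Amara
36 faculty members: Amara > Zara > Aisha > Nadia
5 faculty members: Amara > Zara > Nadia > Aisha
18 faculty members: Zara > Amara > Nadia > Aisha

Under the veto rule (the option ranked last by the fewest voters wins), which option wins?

Last-place votes: Aisha 23, Nadia 36, Zara 0, Amara 32.
Zara is ranked last by the fewest voters, so Zara wins.

Zara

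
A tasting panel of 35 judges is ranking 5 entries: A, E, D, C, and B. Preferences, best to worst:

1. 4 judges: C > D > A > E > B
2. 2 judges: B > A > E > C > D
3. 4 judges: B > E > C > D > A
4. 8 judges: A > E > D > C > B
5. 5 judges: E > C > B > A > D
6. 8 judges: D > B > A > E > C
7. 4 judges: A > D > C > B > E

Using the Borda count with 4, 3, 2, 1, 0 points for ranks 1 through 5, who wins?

A

A: 4·2 + 2·3 + 4·0 + 8·4 + 5·1 + 8·2 + 4·4 = 83
E: 4·1 + 2·2 + 4·3 + 8·3 + 5·4 + 8·1 + 4·0 = 72
D: 4·3 + 2·0 + 4·1 + 8·2 + 5·0 + 8·4 + 4·3 = 76
C: 4·4 + 2·1 + 4·2 + 8·1 + 5·3 + 8·0 + 4·2 = 57
B: 4·0 + 2·4 + 4·4 + 8·0 + 5·2 + 8·3 + 4·1 = 62
A has the highest Borda score (83).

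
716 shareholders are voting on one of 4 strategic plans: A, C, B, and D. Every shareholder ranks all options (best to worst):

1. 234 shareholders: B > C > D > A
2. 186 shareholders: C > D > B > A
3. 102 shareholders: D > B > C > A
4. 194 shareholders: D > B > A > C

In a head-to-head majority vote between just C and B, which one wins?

Voters preferring C to B: 186; preferring B to C: 530.
B wins the head-to-head.

B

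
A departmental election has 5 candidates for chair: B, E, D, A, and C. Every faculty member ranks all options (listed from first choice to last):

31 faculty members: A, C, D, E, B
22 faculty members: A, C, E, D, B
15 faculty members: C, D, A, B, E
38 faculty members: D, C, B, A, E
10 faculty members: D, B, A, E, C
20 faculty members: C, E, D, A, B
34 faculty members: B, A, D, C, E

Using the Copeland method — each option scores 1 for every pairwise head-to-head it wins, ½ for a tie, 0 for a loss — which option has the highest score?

B: beats E; loses to D, A, and C → score 1.
E: loses to B, D, A, and C → score 0.
D: beats B and E; loses to A and C → score 2.
A: beats B, E, D, and C → score 4.
C: beats B, E, and D; loses to A → score 3.
A has the best pairwise record.

A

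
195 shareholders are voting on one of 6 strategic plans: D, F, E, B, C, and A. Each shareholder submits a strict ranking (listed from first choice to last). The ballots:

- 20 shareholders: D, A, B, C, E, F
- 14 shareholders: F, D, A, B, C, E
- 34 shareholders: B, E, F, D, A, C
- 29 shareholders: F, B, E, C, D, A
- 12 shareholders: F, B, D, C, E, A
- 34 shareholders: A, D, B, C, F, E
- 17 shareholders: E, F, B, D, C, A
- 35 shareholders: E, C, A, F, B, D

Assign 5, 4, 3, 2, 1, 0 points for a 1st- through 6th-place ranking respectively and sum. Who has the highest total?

B

D: 20·5 + 14·4 + 34·2 + 29·1 + 12·3 + 34·4 + 17·2 + 35·0 = 459
F: 20·0 + 14·5 + 34·3 + 29·5 + 12·5 + 34·1 + 17·4 + 35·2 = 549
E: 20·1 + 14·0 + 34·4 + 29·3 + 12·1 + 34·0 + 17·5 + 35·5 = 515
B: 20·3 + 14·2 + 34·5 + 29·4 + 12·4 + 34·3 + 17·3 + 35·1 = 610
C: 20·2 + 14·1 + 34·0 + 29·2 + 12·2 + 34·2 + 17·1 + 35·4 = 361
A: 20·4 + 14·3 + 34·1 + 29·0 + 12·0 + 34·5 + 17·0 + 35·3 = 431
B has the highest Borda score (610).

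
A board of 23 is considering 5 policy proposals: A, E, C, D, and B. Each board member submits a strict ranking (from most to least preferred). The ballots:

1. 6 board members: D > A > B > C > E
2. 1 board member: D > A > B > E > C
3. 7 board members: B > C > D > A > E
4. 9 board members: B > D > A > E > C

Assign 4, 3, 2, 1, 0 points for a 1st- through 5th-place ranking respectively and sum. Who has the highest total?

A: 6·3 + 1·3 + 7·1 + 9·2 = 46
E: 6·0 + 1·1 + 7·0 + 9·1 = 10
C: 6·1 + 1·0 + 7·3 + 9·0 = 27
D: 6·4 + 1·4 + 7·2 + 9·3 = 69
B: 6·2 + 1·2 + 7·4 + 9·4 = 78
B has the highest Borda score (78).

B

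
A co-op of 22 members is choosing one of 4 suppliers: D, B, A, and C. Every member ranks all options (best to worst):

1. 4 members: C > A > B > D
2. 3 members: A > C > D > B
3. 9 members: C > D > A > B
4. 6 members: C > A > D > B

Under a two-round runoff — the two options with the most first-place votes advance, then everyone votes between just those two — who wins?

Round 1 first-place votes: D 0, B 0, A 3, C 19.
C and A advance.
Runoff: C is preferred to A by 19 voters; A by 3.
C wins the runoff.

C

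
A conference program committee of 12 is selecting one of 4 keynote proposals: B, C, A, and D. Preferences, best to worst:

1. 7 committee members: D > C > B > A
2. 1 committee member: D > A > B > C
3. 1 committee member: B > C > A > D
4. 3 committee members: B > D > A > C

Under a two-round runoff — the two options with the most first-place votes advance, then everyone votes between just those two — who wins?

Round 1 first-place votes: B 4, C 0, A 0, D 8.
D and B advance.
Runoff: D is preferred to B by 8 voters; B by 4.
D wins the runoff.

D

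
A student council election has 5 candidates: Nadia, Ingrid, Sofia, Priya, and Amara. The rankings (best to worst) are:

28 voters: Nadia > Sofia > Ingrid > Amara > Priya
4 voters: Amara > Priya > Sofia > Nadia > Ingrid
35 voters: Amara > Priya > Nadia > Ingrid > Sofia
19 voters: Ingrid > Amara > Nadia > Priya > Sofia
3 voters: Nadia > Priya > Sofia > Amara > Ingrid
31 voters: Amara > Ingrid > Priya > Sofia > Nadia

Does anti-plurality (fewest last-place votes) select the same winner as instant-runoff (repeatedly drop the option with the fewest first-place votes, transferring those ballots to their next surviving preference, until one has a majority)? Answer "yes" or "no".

yes

Anti-plurality — last-place votes: Nadia 31, Ingrid 7, Sofia 54, Priya 28, Amara 0. Winner: Amara.
Instant-runoff — R1 Nadia 31, Ingrid 19, Sofia 0, Priya 0, Amara 70 (Amara winner). Winner: Amara.
The two methods agree.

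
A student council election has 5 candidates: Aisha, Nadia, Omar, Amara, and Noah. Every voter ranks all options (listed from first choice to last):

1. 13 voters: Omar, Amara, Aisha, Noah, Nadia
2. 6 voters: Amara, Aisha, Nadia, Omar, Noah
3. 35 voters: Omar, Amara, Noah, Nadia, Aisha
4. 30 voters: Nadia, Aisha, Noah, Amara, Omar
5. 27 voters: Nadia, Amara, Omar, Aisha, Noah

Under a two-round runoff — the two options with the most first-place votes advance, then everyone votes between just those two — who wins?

Nadia

Round 1 first-place votes: Aisha 0, Nadia 57, Omar 48, Amara 6, Noah 0.
Nadia and Omar advance.
Runoff: Nadia is preferred to Omar by 63 voters; Omar by 48.
Nadia wins the runoff.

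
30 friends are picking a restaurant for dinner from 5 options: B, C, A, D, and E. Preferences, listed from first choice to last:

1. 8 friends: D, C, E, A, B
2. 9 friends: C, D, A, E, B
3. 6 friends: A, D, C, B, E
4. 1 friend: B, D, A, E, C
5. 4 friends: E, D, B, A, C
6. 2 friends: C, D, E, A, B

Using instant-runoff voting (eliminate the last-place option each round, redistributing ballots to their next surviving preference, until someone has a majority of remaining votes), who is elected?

Round 1: B 1, C 11, A 6, D 8, E 4. Eliminate B.
Round 2: C 11, A 6, D 9, E 4. Eliminate E.
Round 3: C 11, A 6, D 13. Eliminate A.
Round 4: C 11, D 19. D has a majority.

D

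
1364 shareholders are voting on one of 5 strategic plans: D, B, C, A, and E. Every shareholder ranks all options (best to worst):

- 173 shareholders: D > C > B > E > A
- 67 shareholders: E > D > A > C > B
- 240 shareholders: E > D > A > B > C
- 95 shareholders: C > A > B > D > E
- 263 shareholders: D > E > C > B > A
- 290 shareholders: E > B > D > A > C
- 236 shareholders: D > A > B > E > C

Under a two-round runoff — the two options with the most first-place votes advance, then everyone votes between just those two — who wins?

D

Round 1 first-place votes: D 672, B 0, C 95, A 0, E 597.
D and E advance.
Runoff: D is preferred to E by 767 voters; E by 597.
D wins the runoff.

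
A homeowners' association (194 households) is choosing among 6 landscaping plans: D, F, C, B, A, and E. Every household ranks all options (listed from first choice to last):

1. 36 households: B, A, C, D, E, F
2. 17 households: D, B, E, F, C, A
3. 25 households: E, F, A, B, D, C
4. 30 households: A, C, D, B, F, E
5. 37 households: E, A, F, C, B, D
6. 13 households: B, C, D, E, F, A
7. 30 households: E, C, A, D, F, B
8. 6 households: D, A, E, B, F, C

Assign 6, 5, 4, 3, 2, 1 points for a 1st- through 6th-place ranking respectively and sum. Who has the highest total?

D: 36·3 + 17·6 + 25·2 + 30·4 + 37·1 + 13·4 + 30·3 + 6·6 = 595
F: 36·1 + 17·3 + 25·5 + 30·2 + 37·4 + 13·2 + 30·2 + 6·2 = 518
C: 36·4 + 17·2 + 25·1 + 30·5 + 37·3 + 13·5 + 30·5 + 6·1 = 685
B: 36·6 + 17·5 + 25·3 + 30·3 + 37·2 + 13·6 + 30·1 + 6·3 = 666
A: 36·5 + 17·1 + 25·4 + 30·6 + 37·5 + 13·1 + 30·4 + 6·5 = 825
E: 36·2 + 17·4 + 25·6 + 30·1 + 37·6 + 13·3 + 30·6 + 6·4 = 785
A has the highest Borda score (825).

A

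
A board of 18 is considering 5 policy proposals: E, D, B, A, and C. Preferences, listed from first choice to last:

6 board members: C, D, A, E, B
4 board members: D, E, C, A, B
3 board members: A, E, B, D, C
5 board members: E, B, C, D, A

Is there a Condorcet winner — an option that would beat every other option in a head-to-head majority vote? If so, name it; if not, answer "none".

none

Checking pairwise contests:
D beats E 10–8.
C beats D 11–7.
E beats B 18–0.
D beats A 15–3.
E beats C 12–6.
Every option loses at least one head-to-head, so there is no Condorcet winner.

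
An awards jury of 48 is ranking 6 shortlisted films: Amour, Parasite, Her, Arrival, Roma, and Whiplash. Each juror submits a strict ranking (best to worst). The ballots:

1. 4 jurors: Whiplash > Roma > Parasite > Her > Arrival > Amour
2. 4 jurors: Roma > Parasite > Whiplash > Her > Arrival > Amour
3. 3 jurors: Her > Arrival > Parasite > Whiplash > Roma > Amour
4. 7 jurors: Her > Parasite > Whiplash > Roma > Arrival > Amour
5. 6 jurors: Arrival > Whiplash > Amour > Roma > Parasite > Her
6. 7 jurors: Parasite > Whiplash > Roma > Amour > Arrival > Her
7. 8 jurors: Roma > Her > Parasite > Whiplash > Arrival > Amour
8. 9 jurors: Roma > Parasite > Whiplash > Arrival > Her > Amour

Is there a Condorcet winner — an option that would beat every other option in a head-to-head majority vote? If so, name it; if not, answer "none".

Checking pairwise contests:
Parasite beats Amour 42–6.
Roma beats Parasite 31–17.
Parasite beats Her 30–18.
Parasite beats Arrival 39–9.
Whiplash beats Roma 27–21.
Parasite beats Whiplash 38–10.
Every option loses at least one head-to-head, so there is no Condorcet winner.

none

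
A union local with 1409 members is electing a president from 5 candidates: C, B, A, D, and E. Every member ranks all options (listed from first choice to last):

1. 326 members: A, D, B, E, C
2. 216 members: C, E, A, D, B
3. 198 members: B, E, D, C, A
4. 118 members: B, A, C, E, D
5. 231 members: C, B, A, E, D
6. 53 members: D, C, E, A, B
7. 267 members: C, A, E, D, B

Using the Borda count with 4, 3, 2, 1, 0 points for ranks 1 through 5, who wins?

C

C: 326·0 + 216·4 + 198·1 + 118·2 + 231·4 + 53·3 + 267·4 = 3449
B: 326·2 + 216·0 + 198·4 + 118·4 + 231·3 + 53·0 + 267·0 = 2609
A: 326·4 + 216·2 + 198·0 + 118·3 + 231·2 + 53·1 + 267·3 = 3406
D: 326·3 + 216·1 + 198·2 + 118·0 + 231·0 + 53·4 + 267·1 = 2069
E: 326·1 + 216·3 + 198·3 + 118·1 + 231·1 + 53·2 + 267·2 = 2557
C has the highest Borda score (3449).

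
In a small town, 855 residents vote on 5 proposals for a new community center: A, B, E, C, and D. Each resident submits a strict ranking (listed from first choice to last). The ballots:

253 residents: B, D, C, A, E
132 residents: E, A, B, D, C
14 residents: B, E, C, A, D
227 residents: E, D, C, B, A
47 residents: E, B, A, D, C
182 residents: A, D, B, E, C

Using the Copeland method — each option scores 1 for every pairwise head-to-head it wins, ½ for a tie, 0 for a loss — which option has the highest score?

A: beats E; loses to B, C, and D → score 1.
B: beats A, E, C, and D → score 4.
E: beats C; loses to A, B, and D → score 1.
C: beats A; loses to B, E, and D → score 1.
D: beats A, E, and C; loses to B → score 3.
B has the best pairwise record.

B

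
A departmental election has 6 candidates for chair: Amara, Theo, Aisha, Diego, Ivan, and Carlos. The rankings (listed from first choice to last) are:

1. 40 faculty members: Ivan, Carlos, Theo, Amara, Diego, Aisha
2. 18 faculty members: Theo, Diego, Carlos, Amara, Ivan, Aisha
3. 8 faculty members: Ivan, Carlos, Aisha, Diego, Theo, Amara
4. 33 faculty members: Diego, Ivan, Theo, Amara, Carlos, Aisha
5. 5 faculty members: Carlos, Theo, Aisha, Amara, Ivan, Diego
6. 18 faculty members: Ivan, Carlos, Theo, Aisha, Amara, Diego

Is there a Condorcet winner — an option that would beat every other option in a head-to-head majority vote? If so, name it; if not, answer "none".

Ivan

Ivan vs Amara: 99–23 for Ivan.
Ivan vs Theo: 99–23 for Ivan.
Ivan vs Aisha: 117–5 for Ivan.
Ivan vs Diego: 71–51 for Ivan.
Ivan vs Carlos: 99–23 for Ivan.
Ivan beats every other option head-to-head.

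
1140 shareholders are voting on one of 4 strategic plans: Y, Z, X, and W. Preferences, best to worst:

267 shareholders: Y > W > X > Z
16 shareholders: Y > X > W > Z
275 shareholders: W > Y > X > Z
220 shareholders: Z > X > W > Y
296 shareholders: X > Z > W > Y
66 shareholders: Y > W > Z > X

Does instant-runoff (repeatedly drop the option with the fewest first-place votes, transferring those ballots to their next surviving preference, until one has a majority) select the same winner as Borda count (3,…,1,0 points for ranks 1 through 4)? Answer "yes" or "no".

Instant-runoff — R1 Y 349, Z 220, X 296, W 275 (Z out); R2 Y 349, X 516, W 275 (W out); R3 Y 624, X 516 (Y winner). Winner: Y.
Borda — scores: Y 1597, Z 1318, X 1902, W 2023. Winner: W.
The two methods disagree.

no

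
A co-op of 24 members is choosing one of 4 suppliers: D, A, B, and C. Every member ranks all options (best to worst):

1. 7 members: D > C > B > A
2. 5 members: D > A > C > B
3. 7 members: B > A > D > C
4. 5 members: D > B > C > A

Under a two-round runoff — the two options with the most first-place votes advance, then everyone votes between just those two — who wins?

Round 1 first-place votes: D 17, A 0, B 7, C 0.
D and B advance.
Runoff: D is preferred to B by 17 voters; B by 7.
D wins the runoff.

D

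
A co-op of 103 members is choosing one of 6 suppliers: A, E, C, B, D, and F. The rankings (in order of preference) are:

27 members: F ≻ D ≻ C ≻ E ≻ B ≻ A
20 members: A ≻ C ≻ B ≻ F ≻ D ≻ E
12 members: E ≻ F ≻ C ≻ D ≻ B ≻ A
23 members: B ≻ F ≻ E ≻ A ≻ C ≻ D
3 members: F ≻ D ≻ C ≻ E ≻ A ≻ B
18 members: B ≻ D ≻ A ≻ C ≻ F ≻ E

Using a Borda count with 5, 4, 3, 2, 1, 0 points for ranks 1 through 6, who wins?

A: 27·0 + 20·5 + 12·0 + 23·2 + 3·1 + 18·3 = 203
E: 27·2 + 20·0 + 12·5 + 23·3 + 3·2 + 18·0 = 189
C: 27·3 + 20·4 + 12·3 + 23·1 + 3·3 + 18·2 = 265
B: 27·1 + 20·3 + 12·1 + 23·5 + 3·0 + 18·5 = 304
D: 27·4 + 20·1 + 12·2 + 23·0 + 3·4 + 18·4 = 236
F: 27·5 + 20·2 + 12·4 + 23·4 + 3·5 + 18·1 = 348
F has the highest Borda score (348).

F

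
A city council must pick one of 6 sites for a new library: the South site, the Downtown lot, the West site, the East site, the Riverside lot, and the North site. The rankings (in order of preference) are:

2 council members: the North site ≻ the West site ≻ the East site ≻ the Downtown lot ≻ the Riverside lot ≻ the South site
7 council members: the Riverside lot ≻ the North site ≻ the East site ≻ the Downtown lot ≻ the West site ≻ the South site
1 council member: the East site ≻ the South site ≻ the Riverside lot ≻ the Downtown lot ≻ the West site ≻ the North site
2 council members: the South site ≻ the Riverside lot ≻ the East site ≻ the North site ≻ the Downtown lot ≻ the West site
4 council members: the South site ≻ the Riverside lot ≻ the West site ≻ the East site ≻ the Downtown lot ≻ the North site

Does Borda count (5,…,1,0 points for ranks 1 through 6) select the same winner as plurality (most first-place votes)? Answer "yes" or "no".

yes

Borda — scores: the South site 34, the Downtown lot 26, the West site 28, the East site 46, the Riverside lot 64, the North site 42. Winner: the Riverside lot.
Plurality — first-place votes: the South site 6, the Downtown lot 0, the West site 0, the East site 1, the Riverside lot 7, the North site 2. Winner: the Riverside lot.
The two methods agree.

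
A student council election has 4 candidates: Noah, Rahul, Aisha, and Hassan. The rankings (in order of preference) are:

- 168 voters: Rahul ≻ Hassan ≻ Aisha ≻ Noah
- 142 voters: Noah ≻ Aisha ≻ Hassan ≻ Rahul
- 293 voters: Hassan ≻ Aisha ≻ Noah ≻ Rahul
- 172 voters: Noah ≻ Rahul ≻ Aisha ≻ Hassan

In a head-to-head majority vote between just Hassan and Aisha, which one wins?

Voters preferring Hassan to Aisha: 461; preferring Aisha to Hassan: 314.
Hassan wins the head-to-head.

Hassan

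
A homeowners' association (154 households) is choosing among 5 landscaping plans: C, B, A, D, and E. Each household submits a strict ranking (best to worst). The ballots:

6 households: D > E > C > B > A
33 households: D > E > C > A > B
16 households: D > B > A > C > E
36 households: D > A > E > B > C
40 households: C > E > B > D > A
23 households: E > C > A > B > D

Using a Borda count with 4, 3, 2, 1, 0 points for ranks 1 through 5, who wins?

D

C: 6·2 + 33·2 + 16·1 + 36·0 + 40·4 + 23·3 = 323
B: 6·1 + 33·0 + 16·3 + 36·1 + 40·2 + 23·1 = 193
A: 6·0 + 33·1 + 16·2 + 36·3 + 40·0 + 23·2 = 219
D: 6·4 + 33·4 + 16·4 + 36·4 + 40·1 + 23·0 = 404
E: 6·3 + 33·3 + 16·0 + 36·2 + 40·3 + 23·4 = 401
D has the highest Borda score (404).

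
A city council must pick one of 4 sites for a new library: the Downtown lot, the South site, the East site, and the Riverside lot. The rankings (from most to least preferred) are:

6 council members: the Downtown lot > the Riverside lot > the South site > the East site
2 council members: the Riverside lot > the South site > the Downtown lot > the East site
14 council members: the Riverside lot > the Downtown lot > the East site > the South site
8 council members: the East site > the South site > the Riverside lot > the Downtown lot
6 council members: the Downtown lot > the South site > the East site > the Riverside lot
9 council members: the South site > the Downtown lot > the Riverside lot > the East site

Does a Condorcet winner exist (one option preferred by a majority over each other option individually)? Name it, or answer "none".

none

Checking pairwise contests:
the Riverside lot beats the Downtown lot 24–21.
the Downtown lot beats the South site 26–19.
the Downtown lot beats the East site 37–8.
the South site beats the Riverside lot 23–22.
Every option loses at least one head-to-head, so there is no Condorcet winner.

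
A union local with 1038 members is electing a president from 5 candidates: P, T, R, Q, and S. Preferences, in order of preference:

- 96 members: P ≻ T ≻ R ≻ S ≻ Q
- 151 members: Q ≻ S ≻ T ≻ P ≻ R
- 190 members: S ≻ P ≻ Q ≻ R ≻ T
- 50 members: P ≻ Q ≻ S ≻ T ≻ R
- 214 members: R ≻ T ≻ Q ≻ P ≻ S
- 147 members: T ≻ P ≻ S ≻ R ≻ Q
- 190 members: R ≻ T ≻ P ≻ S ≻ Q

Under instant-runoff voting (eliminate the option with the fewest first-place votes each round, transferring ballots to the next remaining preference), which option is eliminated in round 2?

S

Round 1: P 146, T 147, R 404, Q 151, S 190. Eliminate P.
Round 2: T 243, R 404, Q 201, S 190. Eliminate S.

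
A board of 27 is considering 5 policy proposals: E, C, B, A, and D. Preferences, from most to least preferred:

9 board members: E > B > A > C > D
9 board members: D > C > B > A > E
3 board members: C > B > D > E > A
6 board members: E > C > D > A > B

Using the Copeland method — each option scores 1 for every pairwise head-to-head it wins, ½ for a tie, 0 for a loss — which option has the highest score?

E: beats C, B, A, and D → score 4.
C: beats B, A, and D; loses to E → score 3.
B: beats A; loses to E, C, and D → score 1.
A: loses to E, C, B, and D → score 0.
D: beats B and A; loses to E and C → score 2.
E has the best pairwise record.

E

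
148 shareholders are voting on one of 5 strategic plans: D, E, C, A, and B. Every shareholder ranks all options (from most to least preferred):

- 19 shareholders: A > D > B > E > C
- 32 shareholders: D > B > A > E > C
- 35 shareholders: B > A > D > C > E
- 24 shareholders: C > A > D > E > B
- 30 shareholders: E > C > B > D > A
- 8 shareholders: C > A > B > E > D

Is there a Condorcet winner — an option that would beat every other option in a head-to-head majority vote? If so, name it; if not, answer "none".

none

Checking pairwise contests:
A beats D 86–62.
D beats E 110–38.
D beats C 86–62.
B beats A 97–51.
D beats B 75–73.
Every option loses at least one head-to-head, so there is no Condorcet winner.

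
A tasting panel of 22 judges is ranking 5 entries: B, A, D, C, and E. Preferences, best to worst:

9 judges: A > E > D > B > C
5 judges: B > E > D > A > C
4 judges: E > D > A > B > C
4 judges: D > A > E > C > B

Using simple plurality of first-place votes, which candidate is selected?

A

First-place votes: B 5, A 9, D 4, C 0, E 4.
A has the most first-place votes.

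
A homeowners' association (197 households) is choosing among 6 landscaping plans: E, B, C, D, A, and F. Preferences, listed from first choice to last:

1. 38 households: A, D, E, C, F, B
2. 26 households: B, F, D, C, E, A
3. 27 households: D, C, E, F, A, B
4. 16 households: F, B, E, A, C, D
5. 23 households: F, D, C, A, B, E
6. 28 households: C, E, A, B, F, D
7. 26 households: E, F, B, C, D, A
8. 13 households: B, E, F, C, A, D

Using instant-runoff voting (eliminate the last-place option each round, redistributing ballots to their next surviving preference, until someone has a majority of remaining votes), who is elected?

F

Round 1: E 26, B 39, C 28, D 27, A 38, F 39. Eliminate E.
Round 2: B 39, C 28, D 27, A 38, F 65. Eliminate D.
Round 3: B 39, C 55, A 38, F 65. Eliminate A.
Round 4: B 39, C 93, F 65. Eliminate B.
Round 5: C 93, F 104. F has a majority.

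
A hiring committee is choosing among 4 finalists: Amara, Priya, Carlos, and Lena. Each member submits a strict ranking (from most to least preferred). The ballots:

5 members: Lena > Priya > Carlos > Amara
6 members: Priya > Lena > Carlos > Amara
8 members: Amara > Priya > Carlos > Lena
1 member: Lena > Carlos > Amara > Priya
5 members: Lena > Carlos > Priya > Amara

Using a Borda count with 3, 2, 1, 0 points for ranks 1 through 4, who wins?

Amara: 5·0 + 6·0 + 8·3 + 1·1 + 5·0 = 25
Priya: 5·2 + 6·3 + 8·2 + 1·0 + 5·1 = 49
Carlos: 5·1 + 6·1 + 8·1 + 1·2 + 5·2 = 31
Lena: 5·3 + 6·2 + 8·0 + 1·3 + 5·3 = 45
Priya has the highest Borda score (49).

Priya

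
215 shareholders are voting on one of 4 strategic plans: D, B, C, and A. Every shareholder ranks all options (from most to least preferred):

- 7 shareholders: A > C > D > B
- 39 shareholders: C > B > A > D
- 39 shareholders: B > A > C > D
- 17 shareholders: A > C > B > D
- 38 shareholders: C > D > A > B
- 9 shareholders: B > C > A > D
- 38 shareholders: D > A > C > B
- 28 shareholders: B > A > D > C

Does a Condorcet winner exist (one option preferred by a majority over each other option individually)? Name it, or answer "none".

none

Checking pairwise contests:
B beats D 132–83.
C beats B 139–76.
A beats C 129–86.
B beats A 115–100.
Every option loses at least one head-to-head, so there is no Condorcet winner.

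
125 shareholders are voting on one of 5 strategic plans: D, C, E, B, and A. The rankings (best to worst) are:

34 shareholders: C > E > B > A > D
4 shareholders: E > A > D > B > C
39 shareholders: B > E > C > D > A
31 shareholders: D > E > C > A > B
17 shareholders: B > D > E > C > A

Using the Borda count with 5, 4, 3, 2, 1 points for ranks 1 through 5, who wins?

E

D: 34·1 + 4·3 + 39·2 + 31·5 + 17·4 = 347
C: 34·5 + 4·1 + 39·3 + 31·3 + 17·2 = 418
E: 34·4 + 4·5 + 39·4 + 31·4 + 17·3 = 487
B: 34·3 + 4·2 + 39·5 + 31·1 + 17·5 = 421
A: 34·2 + 4·4 + 39·1 + 31·2 + 17·1 = 202
E has the highest Borda score (487).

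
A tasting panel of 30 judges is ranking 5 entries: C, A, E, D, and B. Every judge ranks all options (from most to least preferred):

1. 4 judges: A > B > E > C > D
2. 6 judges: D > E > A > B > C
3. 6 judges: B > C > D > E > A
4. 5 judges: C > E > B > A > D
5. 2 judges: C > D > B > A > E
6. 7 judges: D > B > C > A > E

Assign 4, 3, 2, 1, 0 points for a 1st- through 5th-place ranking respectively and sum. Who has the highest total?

B

C: 4·1 + 6·0 + 6·3 + 5·4 + 2·4 + 7·2 = 64
A: 4·4 + 6·2 + 6·0 + 5·1 + 2·1 + 7·1 = 42
E: 4·2 + 6·3 + 6·1 + 5·3 + 2·0 + 7·0 = 47
D: 4·0 + 6·4 + 6·2 + 5·0 + 2·3 + 7·4 = 70
B: 4·3 + 6·1 + 6·4 + 5·2 + 2·2 + 7·3 = 77
B has the highest Borda score (77).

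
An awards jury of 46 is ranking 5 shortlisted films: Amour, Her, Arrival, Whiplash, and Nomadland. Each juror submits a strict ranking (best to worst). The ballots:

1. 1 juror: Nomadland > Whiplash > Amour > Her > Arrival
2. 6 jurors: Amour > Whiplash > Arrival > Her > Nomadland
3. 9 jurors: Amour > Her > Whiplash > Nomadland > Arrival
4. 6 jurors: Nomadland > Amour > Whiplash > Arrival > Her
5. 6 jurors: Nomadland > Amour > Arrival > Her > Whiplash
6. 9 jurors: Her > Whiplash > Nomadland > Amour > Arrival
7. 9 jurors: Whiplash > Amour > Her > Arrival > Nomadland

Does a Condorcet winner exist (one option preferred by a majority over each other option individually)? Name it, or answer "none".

Amour

Amour vs Her: 37–9 for Amour.
Amour vs Arrival: 46–0 for Amour.
Amour vs Whiplash: 27–19 for Amour.
Amour vs Nomadland: 24–22 for Amour.
Amour beats every other option head-to-head.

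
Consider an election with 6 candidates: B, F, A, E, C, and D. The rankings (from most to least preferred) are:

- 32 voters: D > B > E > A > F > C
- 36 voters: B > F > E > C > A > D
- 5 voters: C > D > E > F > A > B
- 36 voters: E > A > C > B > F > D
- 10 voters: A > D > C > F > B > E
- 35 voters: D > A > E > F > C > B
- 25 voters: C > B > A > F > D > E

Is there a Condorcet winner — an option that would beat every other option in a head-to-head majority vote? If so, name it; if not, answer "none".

none

Checking pairwise contests:
C beats B 111–68.
B beats F 129–50.
B beats A 93–86.
B beats E 103–76.
F beats C 103–76.
B beats D 97–82.
Every option loses at least one head-to-head, so there is no Condorcet winner.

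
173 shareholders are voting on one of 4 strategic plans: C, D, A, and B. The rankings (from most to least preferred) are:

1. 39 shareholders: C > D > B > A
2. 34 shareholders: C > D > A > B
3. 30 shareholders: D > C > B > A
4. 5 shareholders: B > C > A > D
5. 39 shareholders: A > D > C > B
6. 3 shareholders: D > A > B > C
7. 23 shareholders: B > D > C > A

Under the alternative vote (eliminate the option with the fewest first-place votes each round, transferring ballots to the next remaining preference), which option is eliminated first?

B

Round 1: C 73, D 33, A 39, B 28. Eliminate B.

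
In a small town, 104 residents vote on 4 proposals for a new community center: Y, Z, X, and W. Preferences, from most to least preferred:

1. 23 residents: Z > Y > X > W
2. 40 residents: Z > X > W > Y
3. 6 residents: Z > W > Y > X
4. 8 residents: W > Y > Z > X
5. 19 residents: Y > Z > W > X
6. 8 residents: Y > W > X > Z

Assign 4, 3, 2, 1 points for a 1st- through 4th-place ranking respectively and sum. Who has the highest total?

Y: 23·3 + 40·1 + 6·2 + 8·3 + 19·4 + 8·4 = 253
Z: 23·4 + 40·4 + 6·4 + 8·2 + 19·3 + 8·1 = 357
X: 23·2 + 40·3 + 6·1 + 8·1 + 19·1 + 8·2 = 215
W: 23·1 + 40·2 + 6·3 + 8·4 + 19·2 + 8·3 = 215
Z has the highest Borda score (357).

Z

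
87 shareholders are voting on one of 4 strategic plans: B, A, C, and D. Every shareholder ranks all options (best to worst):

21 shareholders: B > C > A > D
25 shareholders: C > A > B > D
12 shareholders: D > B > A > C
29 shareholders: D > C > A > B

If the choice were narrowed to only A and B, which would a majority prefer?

Voters preferring A to B: 54; preferring B to A: 33.
A wins the head-to-head.

A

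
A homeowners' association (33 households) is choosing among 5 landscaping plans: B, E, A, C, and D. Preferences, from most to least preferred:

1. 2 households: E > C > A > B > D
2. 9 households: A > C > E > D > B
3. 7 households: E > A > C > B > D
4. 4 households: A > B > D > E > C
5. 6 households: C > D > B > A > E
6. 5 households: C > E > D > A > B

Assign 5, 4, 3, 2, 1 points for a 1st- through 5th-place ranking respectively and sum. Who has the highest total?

B: 2·2 + 9·1 + 7·2 + 4·4 + 6·3 + 5·1 = 66
E: 2·5 + 9·3 + 7·5 + 4·2 + 6·1 + 5·4 = 106
A: 2·3 + 9·5 + 7·4 + 4·5 + 6·2 + 5·2 = 121
C: 2·4 + 9·4 + 7·3 + 4·1 + 6·5 + 5·5 = 124
D: 2·1 + 9·2 + 7·1 + 4·3 + 6·4 + 5·3 = 78
C has the highest Borda score (124).

C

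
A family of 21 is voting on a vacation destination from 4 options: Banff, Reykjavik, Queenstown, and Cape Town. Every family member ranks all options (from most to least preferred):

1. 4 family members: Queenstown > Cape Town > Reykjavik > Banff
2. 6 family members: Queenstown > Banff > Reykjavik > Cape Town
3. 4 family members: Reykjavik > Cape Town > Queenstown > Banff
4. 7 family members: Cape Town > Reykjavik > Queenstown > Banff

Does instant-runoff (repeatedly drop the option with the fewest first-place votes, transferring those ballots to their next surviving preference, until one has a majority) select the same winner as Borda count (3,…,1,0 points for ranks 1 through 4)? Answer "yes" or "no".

no

Instant-runoff — R1 Banff 0, Reykjavik 4, Queenstown 10, Cape Town 7 (Banff out); R2 Reykjavik 4, Queenstown 10, Cape Town 7 (Reykjavik out); R3 Queenstown 10, Cape Town 11 (Cape Town winner). Winner: Cape Town.
Borda — scores: Banff 12, Reykjavik 36, Queenstown 41, Cape Town 37. Winner: Queenstown.
The two methods disagree.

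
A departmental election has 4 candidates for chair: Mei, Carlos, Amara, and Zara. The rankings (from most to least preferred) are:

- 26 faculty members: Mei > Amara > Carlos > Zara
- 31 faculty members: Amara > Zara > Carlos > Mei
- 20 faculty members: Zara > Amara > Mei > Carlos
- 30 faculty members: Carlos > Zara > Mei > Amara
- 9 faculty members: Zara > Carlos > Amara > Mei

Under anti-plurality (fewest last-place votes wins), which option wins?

Last-place votes: Mei 40, Carlos 20, Amara 30, Zara 26.
Carlos is ranked last by the fewest voters, so Carlos wins.

Carlos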